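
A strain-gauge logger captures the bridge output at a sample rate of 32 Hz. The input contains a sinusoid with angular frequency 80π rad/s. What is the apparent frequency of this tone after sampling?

ω = 80π rad/s → f = ω/(2π) = 40 Hz.
40 Hz mod fs = 8 Hz.
8 Hz ≤ fs/2 = 16 Hz, appears at 8 Hz.

8 Hz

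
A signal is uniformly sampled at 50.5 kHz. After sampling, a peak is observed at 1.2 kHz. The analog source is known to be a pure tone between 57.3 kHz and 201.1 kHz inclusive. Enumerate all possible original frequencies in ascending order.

Frequencies that alias to 1.2 kHz are k·fs ± 1.2 kHz for integer k ≥ 0.
k=0: 1.2 kHz.
k=1: 49.3 kHz, 51.7 kHz.
k=2: 99.8 kHz, 102.2 kHz.
k=3: 150.3 kHz, 152.7 kHz.
k=4: 200.8 kHz, 203.2 kHz.
k=5: 251.3 kHz, 253.7 kHz.
Within [57.3 kHz, 201.1 kHz]: 99.8 kHz, 102.2 kHz, 150.3 kHz, 152.7 kHz, 200.8 kHz.

99.8 kHz, 102.2 kHz, 150.3 kHz, 152.7 kHz, 200.8 kHz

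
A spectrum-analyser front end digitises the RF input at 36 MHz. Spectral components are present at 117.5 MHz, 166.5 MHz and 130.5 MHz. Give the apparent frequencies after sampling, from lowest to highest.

fs/2 = 18 MHz.
117.5 MHz mod fs = 9.5 MHz.
9.5 MHz ≤ fs/2 = 18 MHz, appears at 9.5 MHz.
166.5 MHz mod fs = 22.5 MHz.
22.5 MHz > fs/2 = 18 MHz, folds to fs − 22.5 MHz = 13.5 MHz.
130.5 MHz mod fs = 22.5 MHz.
22.5 MHz > fs/2 = 18 MHz, folds to fs − 22.5 MHz = 13.5 MHz.
Distinct values: {9.5 MHz, 13.5 MHz}.

9.5 MHz, 13.5 MHz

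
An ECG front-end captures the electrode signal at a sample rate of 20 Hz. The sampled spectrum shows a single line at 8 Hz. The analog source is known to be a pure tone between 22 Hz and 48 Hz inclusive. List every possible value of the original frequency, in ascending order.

28 Hz, 32 Hz, 48 Hz

Frequencies that alias to 8 Hz are k·fs ± 8 Hz for integer k ≥ 0.
k=0: 8 Hz.
k=1: 12 Hz, 28 Hz.
k=2: 32 Hz, 48 Hz.
k=3: 52 Hz, 68 Hz.
Within [22 Hz, 48 Hz]: 28 Hz, 32 Hz, 48 Hz.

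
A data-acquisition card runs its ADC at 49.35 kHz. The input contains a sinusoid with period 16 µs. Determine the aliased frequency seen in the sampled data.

T = 16 µs → f = 1/T = 62.5 kHz.
62.5 kHz mod fs = 13.15 kHz.
13.15 kHz ≤ fs/2 = 24.675 kHz, appears at 13.15 kHz.

13.15 kHz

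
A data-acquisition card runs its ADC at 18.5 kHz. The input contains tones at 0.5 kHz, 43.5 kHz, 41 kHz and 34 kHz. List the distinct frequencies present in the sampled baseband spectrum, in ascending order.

0.5 kHz, 3 kHz, 4 kHz, 6.5 kHz

fs/2 = 9.25 kHz.
0.5 kHz ≤ fs/2 = 9.25 kHz, passes unchanged.
43.5 kHz mod fs = 6.5 kHz.
6.5 kHz ≤ fs/2 = 9.25 kHz, appears at 6.5 kHz.
41 kHz mod fs = 4 kHz.
4 kHz ≤ fs/2 = 9.25 kHz, appears at 4 kHz.
34 kHz mod fs = 15.5 kHz.
15.5 kHz > fs/2 = 9.25 kHz, folds to fs − 15.5 kHz = 3 kHz.
Distinct values: {0.5 kHz, 3 kHz, 4 kHz, 6.5 kHz}.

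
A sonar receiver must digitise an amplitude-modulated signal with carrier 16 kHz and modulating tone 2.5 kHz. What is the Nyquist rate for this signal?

AM sidebands sit at fc ± fm = 13.5 kHz and 18.5 kHz.
Highest-frequency component: 18.5 kHz.
Nyquist rate = 2 × 18.5 kHz = 37 kHz.

37 kHz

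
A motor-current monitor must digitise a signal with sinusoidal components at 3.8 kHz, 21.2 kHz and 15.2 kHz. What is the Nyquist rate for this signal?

42.4 kHz

Highest-frequency component: 21.2 kHz.
Nyquist rate = 2 × 21.2 kHz = 42.4 kHz.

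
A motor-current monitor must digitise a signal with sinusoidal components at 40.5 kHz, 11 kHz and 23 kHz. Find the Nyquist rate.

81 kHz

Highest-frequency component: 40.5 kHz.
Nyquist rate = 2 × 40.5 kHz = 81 kHz.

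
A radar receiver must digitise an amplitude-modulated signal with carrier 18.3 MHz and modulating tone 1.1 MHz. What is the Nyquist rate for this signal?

AM sidebands sit at fc ± fm = 17.2 MHz and 19.4 MHz.
Highest-frequency component: 19.4 MHz.
Nyquist rate = 2 × 19.4 MHz = 38.8 MHz.

38.8 MHz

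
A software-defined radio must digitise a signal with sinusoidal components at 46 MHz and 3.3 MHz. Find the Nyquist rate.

Highest-frequency component: 46 MHz.
Nyquist rate = 2 × 46 MHz = 92 MHz.

92 MHz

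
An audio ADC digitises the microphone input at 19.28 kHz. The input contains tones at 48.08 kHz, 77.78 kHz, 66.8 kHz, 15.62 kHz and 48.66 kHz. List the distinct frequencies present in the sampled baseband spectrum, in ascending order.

fs/2 = 9.64 kHz.
48.08 kHz mod fs = 9.52 kHz.
9.52 kHz ≤ fs/2 = 9.64 kHz, appears at 9.52 kHz.
77.78 kHz mod fs = 0.66 kHz.
0.66 kHz ≤ fs/2 = 9.64 kHz, appears at 0.66 kHz.
66.8 kHz mod fs = 8.96 kHz.
8.96 kHz ≤ fs/2 = 9.64 kHz, appears at 8.96 kHz.
15.62 kHz > fs/2 = 9.64 kHz, folds to fs − 15.62 kHz = 3.66 kHz.
48.66 kHz mod fs = 10.1 kHz.
10.1 kHz > fs/2 = 9.64 kHz, folds to fs − 10.1 kHz = 9.18 kHz.
Distinct values: {0.66 kHz, 3.66 kHz, 8.96 kHz, 9.18 kHz, 9.52 kHz}.

0.66 kHz, 3.66 kHz, 8.96 kHz, 9.18 kHz, 9.52 kHz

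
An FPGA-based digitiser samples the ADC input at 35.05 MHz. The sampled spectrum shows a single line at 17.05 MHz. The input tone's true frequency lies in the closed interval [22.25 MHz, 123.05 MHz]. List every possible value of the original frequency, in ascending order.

Frequencies that alias to 17.05 MHz are k·fs ± 17.05 MHz for integer k ≥ 0.
k=0: 17.05 MHz.
k=1: 18 MHz, 52.1 MHz.
k=2: 53.05 MHz, 87.15 MHz.
k=3: 88.1 MHz, 122.2 MHz.
k=4: 123.15 MHz, 157.25 MHz.
Within [22.25 MHz, 123.05 MHz]: 52.1 MHz, 53.05 MHz, 87.15 MHz, 88.1 MHz, 122.2 MHz.

52.1 MHz, 53.05 MHz, 87.15 MHz, 88.1 MHz, 122.2 MHz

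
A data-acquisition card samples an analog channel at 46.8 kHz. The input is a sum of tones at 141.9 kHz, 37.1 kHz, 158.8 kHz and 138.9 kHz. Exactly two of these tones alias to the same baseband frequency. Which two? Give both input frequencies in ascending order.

fs/2 = 23.4 kHz.
141.9 kHz mod fs = 1.5 kHz.
1.5 kHz ≤ fs/2 = 23.4 kHz, appears at 1.5 kHz.
37.1 kHz > fs/2 = 23.4 kHz, folds to fs − 37.1 kHz = 9.7 kHz.
158.8 kHz mod fs = 18.4 kHz.
18.4 kHz ≤ fs/2 = 23.4 kHz, appears at 18.4 kHz.
138.9 kHz mod fs = 45.3 kHz.
45.3 kHz > fs/2 = 23.4 kHz, folds to fs − 45.3 kHz = 1.5 kHz.
138.9 kHz and 141.9 kHz both map to 1.5 kHz.

138.9 kHz, 141.9 kHz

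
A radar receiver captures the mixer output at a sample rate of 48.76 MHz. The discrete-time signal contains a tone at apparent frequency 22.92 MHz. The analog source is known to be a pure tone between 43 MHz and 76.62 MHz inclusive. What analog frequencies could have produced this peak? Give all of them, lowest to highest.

Frequencies that alias to 22.92 MHz are k·fs ± 22.92 MHz for integer k ≥ 0.
k=0: 22.92 MHz.
k=1: 25.84 MHz, 71.68 MHz.
k=2: 74.6 MHz, 120.44 MHz.
k=3: 123.36 MHz, 169.2 MHz.
Within [43 MHz, 76.62 MHz]: 71.68 MHz, 74.6 MHz.

71.68 MHz, 74.6 MHz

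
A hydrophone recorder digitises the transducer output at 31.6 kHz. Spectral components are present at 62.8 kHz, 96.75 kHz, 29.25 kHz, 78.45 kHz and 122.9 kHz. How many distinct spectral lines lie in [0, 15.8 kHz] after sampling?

5

fs/2 = 15.8 kHz.
62.8 kHz mod fs = 31.2 kHz.
31.2 kHz > fs/2 = 15.8 kHz, folds to fs − 31.2 kHz = 0.4 kHz.
96.75 kHz mod fs = 1.95 kHz.
1.95 kHz ≤ fs/2 = 15.8 kHz, appears at 1.95 kHz.
29.25 kHz > fs/2 = 15.8 kHz, folds to fs − 29.25 kHz = 2.35 kHz.
78.45 kHz mod fs = 15.25 kHz.
15.25 kHz ≤ fs/2 = 15.8 kHz, appears at 15.25 kHz.
122.9 kHz mod fs = 28.1 kHz.
28.1 kHz > fs/2 = 15.8 kHz, folds to fs − 28.1 kHz = 3.5 kHz.
Distinct values: {0.4 kHz, 1.95 kHz, 2.35 kHz, 3.5 kHz, 15.25 kHz} → 5.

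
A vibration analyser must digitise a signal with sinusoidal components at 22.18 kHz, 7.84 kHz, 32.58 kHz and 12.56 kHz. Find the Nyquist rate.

Highest-frequency component: 32.58 kHz.
Nyquist rate = 2 × 32.58 kHz = 65.16 kHz.

65.16 kHz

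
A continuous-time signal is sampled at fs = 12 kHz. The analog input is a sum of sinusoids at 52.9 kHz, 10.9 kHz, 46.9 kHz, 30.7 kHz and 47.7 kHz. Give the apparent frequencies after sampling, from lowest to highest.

0.3 kHz, 1.1 kHz, 4.9 kHz, 5.3 kHz

fs/2 = 6 kHz.
52.9 kHz mod fs = 4.9 kHz.
4.9 kHz ≤ fs/2 = 6 kHz, appears at 4.9 kHz.
10.9 kHz > fs/2 = 6 kHz, folds to fs − 10.9 kHz = 1.1 kHz.
46.9 kHz mod fs = 10.9 kHz.
10.9 kHz > fs/2 = 6 kHz, folds to fs − 10.9 kHz = 1.1 kHz.
30.7 kHz mod fs = 6.7 kHz.
6.7 kHz > fs/2 = 6 kHz, folds to fs − 6.7 kHz = 5.3 kHz.
47.7 kHz mod fs = 11.7 kHz.
11.7 kHz > fs/2 = 6 kHz, folds to fs − 11.7 kHz = 0.3 kHz.
Distinct values: {0.3 kHz, 1.1 kHz, 4.9 kHz, 5.3 kHz}.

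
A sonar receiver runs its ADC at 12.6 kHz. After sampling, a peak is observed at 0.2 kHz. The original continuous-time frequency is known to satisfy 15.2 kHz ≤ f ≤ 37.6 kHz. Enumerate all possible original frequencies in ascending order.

25 kHz, 25.4 kHz, 37.6 kHz

Frequencies that alias to 0.2 kHz are k·fs ± 0.2 kHz for integer k ≥ 0.
k=0: 0.2 kHz.
k=1: 12.4 kHz, 12.8 kHz.
k=2: 25 kHz, 25.4 kHz.
k=3: 37.6 kHz, 38 kHz.
k=4: 50.2 kHz, 50.6 kHz.
Within [15.2 kHz, 37.6 kHz]: 25 kHz, 25.4 kHz, 37.6 kHz.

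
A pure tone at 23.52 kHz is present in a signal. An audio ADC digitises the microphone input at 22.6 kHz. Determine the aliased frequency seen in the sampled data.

23.52 kHz mod fs = 0.92 kHz.
0.92 kHz ≤ fs/2 = 11.3 kHz, appears at 0.92 kHz.

0.92 kHz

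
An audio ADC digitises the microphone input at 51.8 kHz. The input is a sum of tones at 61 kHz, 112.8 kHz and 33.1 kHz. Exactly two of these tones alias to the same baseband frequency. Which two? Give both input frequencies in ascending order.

fs/2 = 25.9 kHz.
61 kHz mod fs = 9.2 kHz.
9.2 kHz ≤ fs/2 = 25.9 kHz, appears at 9.2 kHz.
112.8 kHz mod fs = 9.2 kHz.
9.2 kHz ≤ fs/2 = 25.9 kHz, appears at 9.2 kHz.
33.1 kHz > fs/2 = 25.9 kHz, folds to fs − 33.1 kHz = 18.7 kHz.
61 kHz and 112.8 kHz both map to 9.2 kHz.

61 kHz, 112.8 kHz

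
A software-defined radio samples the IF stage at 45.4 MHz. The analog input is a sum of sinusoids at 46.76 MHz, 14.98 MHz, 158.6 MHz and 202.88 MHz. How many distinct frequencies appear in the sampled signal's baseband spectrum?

fs/2 = 22.7 MHz.
46.76 MHz mod fs = 1.36 MHz.
1.36 MHz ≤ fs/2 = 22.7 MHz, appears at 1.36 MHz.
14.98 MHz ≤ fs/2 = 22.7 MHz, passes unchanged.
158.6 MHz mod fs = 22.4 MHz.
22.4 MHz ≤ fs/2 = 22.7 MHz, appears at 22.4 MHz.
202.88 MHz mod fs = 21.28 MHz.
21.28 MHz ≤ fs/2 = 22.7 MHz, appears at 21.28 MHz.
Distinct values: {1.36 MHz, 14.98 MHz, 21.28 MHz, 22.4 MHz} → 4.

4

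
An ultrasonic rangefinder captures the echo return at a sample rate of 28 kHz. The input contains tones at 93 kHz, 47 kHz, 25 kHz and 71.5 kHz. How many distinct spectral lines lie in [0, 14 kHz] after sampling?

fs/2 = 14 kHz.
93 kHz mod fs = 9 kHz.
9 kHz ≤ fs/2 = 14 kHz, appears at 9 kHz.
47 kHz mod fs = 19 kHz.
19 kHz > fs/2 = 14 kHz, folds to fs − 19 kHz = 9 kHz.
25 kHz > fs/2 = 14 kHz, folds to fs − 25 kHz = 3 kHz.
71.5 kHz mod fs = 15.5 kHz.
15.5 kHz > fs/2 = 14 kHz, folds to fs − 15.5 kHz = 12.5 kHz.
Distinct values: {3 kHz, 9 kHz, 12.5 kHz} → 3.

3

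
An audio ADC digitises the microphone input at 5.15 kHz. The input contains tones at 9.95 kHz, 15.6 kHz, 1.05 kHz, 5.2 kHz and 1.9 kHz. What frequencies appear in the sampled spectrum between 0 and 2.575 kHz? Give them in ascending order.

fs/2 = 2.575 kHz.
9.95 kHz mod fs = 4.8 kHz.
4.8 kHz > fs/2 = 2.575 kHz, folds to fs − 4.8 kHz = 0.35 kHz.
15.6 kHz mod fs = 0.15 kHz.
0.15 kHz ≤ fs/2 = 2.575 kHz, appears at 0.15 kHz.
1.05 kHz ≤ fs/2 = 2.575 kHz, passes unchanged.
5.2 kHz mod fs = 0.05 kHz.
0.05 kHz ≤ fs/2 = 2.575 kHz, appears at 0.05 kHz.
1.9 kHz ≤ fs/2 = 2.575 kHz, passes unchanged.
Distinct values: {0.05 kHz, 0.15 kHz, 0.35 kHz, 1.05 kHz, 1.9 kHz}.

0.05 kHz, 0.15 kHz, 0.35 kHz, 1.05 kHz, 1.9 kHz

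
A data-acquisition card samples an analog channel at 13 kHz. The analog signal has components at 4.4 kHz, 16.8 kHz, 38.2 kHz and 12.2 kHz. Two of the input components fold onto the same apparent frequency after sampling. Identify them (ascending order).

fs/2 = 6.5 kHz.
4.4 kHz ≤ fs/2 = 6.5 kHz, passes unchanged.
16.8 kHz mod fs = 3.8 kHz.
3.8 kHz ≤ fs/2 = 6.5 kHz, appears at 3.8 kHz.
38.2 kHz mod fs = 12.2 kHz.
12.2 kHz > fs/2 = 6.5 kHz, folds to fs − 12.2 kHz = 0.8 kHz.
12.2 kHz > fs/2 = 6.5 kHz, folds to fs − 12.2 kHz = 0.8 kHz.
12.2 kHz and 38.2 kHz both map to 0.8 kHz.

12.2 kHz, 38.2 kHz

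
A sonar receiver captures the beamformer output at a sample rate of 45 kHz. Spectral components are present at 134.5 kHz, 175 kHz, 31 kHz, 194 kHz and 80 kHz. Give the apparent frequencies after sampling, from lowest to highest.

0.5 kHz, 5 kHz, 10 kHz, 14 kHz

fs/2 = 22.5 kHz.
134.5 kHz mod fs = 44.5 kHz.
44.5 kHz > fs/2 = 22.5 kHz, folds to fs − 44.5 kHz = 0.5 kHz.
175 kHz mod fs = 40 kHz.
40 kHz > fs/2 = 22.5 kHz, folds to fs − 40 kHz = 5 kHz.
31 kHz > fs/2 = 22.5 kHz, folds to fs − 31 kHz = 14 kHz.
194 kHz mod fs = 14 kHz.
14 kHz ≤ fs/2 = 22.5 kHz, appears at 14 kHz.
80 kHz mod fs = 35 kHz.
35 kHz > fs/2 = 22.5 kHz, folds to fs − 35 kHz = 10 kHz.
Distinct values: {0.5 kHz, 5 kHz, 10 kHz, 14 kHz}.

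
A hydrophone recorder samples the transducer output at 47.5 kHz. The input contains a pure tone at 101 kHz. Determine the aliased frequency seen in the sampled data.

6 kHz

101 kHz mod fs = 6 kHz.
6 kHz ≤ fs/2 = 23.75 kHz, appears at 6 kHz.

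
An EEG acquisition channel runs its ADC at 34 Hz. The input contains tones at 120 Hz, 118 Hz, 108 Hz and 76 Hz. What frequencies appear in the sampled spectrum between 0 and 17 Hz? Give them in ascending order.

6 Hz, 8 Hz, 16 Hz

fs/2 = 17 Hz.
120 Hz mod fs = 18 Hz.
18 Hz > fs/2 = 17 Hz, folds to fs − 18 Hz = 16 Hz.
118 Hz mod fs = 16 Hz.
16 Hz ≤ fs/2 = 17 Hz, appears at 16 Hz.
108 Hz mod fs = 6 Hz.
6 Hz ≤ fs/2 = 17 Hz, appears at 6 Hz.
76 Hz mod fs = 8 Hz.
8 Hz ≤ fs/2 = 17 Hz, appears at 8 Hz.
Distinct values: {6 Hz, 8 Hz, 16 Hz}.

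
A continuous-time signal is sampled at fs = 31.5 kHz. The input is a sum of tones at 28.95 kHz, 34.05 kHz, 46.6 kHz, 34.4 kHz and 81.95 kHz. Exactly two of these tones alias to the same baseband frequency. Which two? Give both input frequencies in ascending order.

28.95 kHz, 34.05 kHz

fs/2 = 15.75 kHz.
28.95 kHz > fs/2 = 15.75 kHz, folds to fs − 28.95 kHz = 2.55 kHz.
34.05 kHz mod fs = 2.55 kHz.
2.55 kHz ≤ fs/2 = 15.75 kHz, appears at 2.55 kHz.
46.6 kHz mod fs = 15.1 kHz.
15.1 kHz ≤ fs/2 = 15.75 kHz, appears at 15.1 kHz.
34.4 kHz mod fs = 2.9 kHz.
2.9 kHz ≤ fs/2 = 15.75 kHz, appears at 2.9 kHz.
81.95 kHz mod fs = 18.95 kHz.
18.95 kHz > fs/2 = 15.75 kHz, folds to fs − 18.95 kHz = 12.55 kHz.
28.95 kHz and 34.05 kHz both map to 2.55 kHz.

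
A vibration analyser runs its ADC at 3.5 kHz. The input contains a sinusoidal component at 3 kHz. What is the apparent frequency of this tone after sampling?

3 kHz > fs/2 = 1.75 kHz, folds to fs − 3 kHz = 0.5 kHz.

0.5 kHz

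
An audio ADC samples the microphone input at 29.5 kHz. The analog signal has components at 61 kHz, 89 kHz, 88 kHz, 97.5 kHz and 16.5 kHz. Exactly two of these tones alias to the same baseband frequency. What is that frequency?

0.5 kHz

fs/2 = 14.75 kHz.
61 kHz mod fs = 2 kHz.
2 kHz ≤ fs/2 = 14.75 kHz, appears at 2 kHz.
89 kHz mod fs = 0.5 kHz.
0.5 kHz ≤ fs/2 = 14.75 kHz, appears at 0.5 kHz.
88 kHz mod fs = 29 kHz.
29 kHz > fs/2 = 14.75 kHz, folds to fs − 29 kHz = 0.5 kHz.
97.5 kHz mod fs = 9 kHz.
9 kHz ≤ fs/2 = 14.75 kHz, appears at 9 kHz.
16.5 kHz > fs/2 = 14.75 kHz, folds to fs − 16.5 kHz = 13 kHz.
88 kHz and 89 kHz both map to 0.5 kHz.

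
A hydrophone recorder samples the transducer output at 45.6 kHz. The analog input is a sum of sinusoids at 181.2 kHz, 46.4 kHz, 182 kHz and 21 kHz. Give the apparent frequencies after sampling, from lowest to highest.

0.4 kHz, 0.8 kHz, 1.2 kHz, 21 kHz

fs/2 = 22.8 kHz.
181.2 kHz mod fs = 44.4 kHz.
44.4 kHz > fs/2 = 22.8 kHz, folds to fs − 44.4 kHz = 1.2 kHz.
46.4 kHz mod fs = 0.8 kHz.
0.8 kHz ≤ fs/2 = 22.8 kHz, appears at 0.8 kHz.
182 kHz mod fs = 45.2 kHz.
45.2 kHz > fs/2 = 22.8 kHz, folds to fs − 45.2 kHz = 0.4 kHz.
21 kHz ≤ fs/2 = 22.8 kHz, passes unchanged.
Distinct values: {0.4 kHz, 0.8 kHz, 1.2 kHz, 21 kHz}.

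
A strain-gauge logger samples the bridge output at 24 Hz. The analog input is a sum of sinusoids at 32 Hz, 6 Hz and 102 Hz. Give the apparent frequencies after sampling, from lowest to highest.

6 Hz, 8 Hz

fs/2 = 12 Hz.
32 Hz mod fs = 8 Hz.
8 Hz ≤ fs/2 = 12 Hz, appears at 8 Hz.
6 Hz ≤ fs/2 = 12 Hz, passes unchanged.
102 Hz mod fs = 6 Hz.
6 Hz ≤ fs/2 = 12 Hz, appears at 6 Hz.
Distinct values: {6 Hz, 8 Hz}.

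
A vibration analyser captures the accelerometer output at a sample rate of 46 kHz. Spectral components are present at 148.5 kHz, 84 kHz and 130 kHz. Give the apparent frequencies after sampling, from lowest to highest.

fs/2 = 23 kHz.
148.5 kHz mod fs = 10.5 kHz.
10.5 kHz ≤ fs/2 = 23 kHz, appears at 10.5 kHz.
84 kHz mod fs = 38 kHz.
38 kHz > fs/2 = 23 kHz, folds to fs − 38 kHz = 8 kHz.
130 kHz mod fs = 38 kHz.
38 kHz > fs/2 = 23 kHz, folds to fs − 38 kHz = 8 kHz.
Distinct values: {8 kHz, 10.5 kHz}.

8 kHz, 10.5 kHz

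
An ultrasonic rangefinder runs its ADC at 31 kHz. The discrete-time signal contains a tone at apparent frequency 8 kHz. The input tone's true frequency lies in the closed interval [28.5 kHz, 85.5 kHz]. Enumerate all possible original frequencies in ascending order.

39 kHz, 54 kHz, 70 kHz, 85 kHz

Frequencies that alias to 8 kHz are k·fs ± 8 kHz for integer k ≥ 0.
k=0: 8 kHz.
k=1: 23 kHz, 39 kHz.
k=2: 54 kHz, 70 kHz.
k=3: 85 kHz, 101 kHz.
k=4: 116 kHz, 132 kHz.
Within [28.5 kHz, 85.5 kHz]: 39 kHz, 54 kHz, 70 kHz, 85 kHz.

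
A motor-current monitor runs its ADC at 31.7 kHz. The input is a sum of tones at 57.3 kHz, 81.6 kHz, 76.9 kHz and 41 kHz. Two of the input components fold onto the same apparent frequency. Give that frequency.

13.5 kHz

fs/2 = 15.85 kHz.
57.3 kHz mod fs = 25.6 kHz.
25.6 kHz > fs/2 = 15.85 kHz, folds to fs − 25.6 kHz = 6.1 kHz.
81.6 kHz mod fs = 18.2 kHz.
18.2 kHz > fs/2 = 15.85 kHz, folds to fs − 18.2 kHz = 13.5 kHz.
76.9 kHz mod fs = 13.5 kHz.
13.5 kHz ≤ fs/2 = 15.85 kHz, appears at 13.5 kHz.
41 kHz mod fs = 9.3 kHz.
9.3 kHz ≤ fs/2 = 15.85 kHz, appears at 9.3 kHz.
76.9 kHz and 81.6 kHz both map to 13.5 kHz.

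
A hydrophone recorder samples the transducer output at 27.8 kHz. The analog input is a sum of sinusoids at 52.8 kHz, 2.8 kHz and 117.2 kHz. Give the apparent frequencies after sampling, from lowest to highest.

2.8 kHz, 6 kHz

fs/2 = 13.9 kHz.
52.8 kHz mod fs = 25 kHz.
25 kHz > fs/2 = 13.9 kHz, folds to fs − 25 kHz = 2.8 kHz.
2.8 kHz ≤ fs/2 = 13.9 kHz, passes unchanged.
117.2 kHz mod fs = 6 kHz.
6 kHz ≤ fs/2 = 13.9 kHz, appears at 6 kHz.
Distinct values: {2.8 kHz, 6 kHz}.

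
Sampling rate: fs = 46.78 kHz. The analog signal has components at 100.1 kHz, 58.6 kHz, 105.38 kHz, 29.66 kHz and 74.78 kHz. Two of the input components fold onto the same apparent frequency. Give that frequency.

11.82 kHz

fs/2 = 23.39 kHz.
100.1 kHz mod fs = 6.54 kHz.
6.54 kHz ≤ fs/2 = 23.39 kHz, appears at 6.54 kHz.
58.6 kHz mod fs = 11.82 kHz.
11.82 kHz ≤ fs/2 = 23.39 kHz, appears at 11.82 kHz.
105.38 kHz mod fs = 11.82 kHz.
11.82 kHz ≤ fs/2 = 23.39 kHz, appears at 11.82 kHz.
29.66 kHz > fs/2 = 23.39 kHz, folds to fs − 29.66 kHz = 17.12 kHz.
74.78 kHz mod fs = 28 kHz.
28 kHz > fs/2 = 23.39 kHz, folds to fs − 28 kHz = 18.78 kHz.
58.6 kHz and 105.38 kHz both map to 11.82 kHz.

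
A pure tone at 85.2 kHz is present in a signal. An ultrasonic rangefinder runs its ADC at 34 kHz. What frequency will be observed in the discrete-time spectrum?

16.8 kHz

85.2 kHz mod fs = 17.2 kHz.
17.2 kHz > fs/2 = 17 kHz, folds to fs − 17.2 kHz = 16.8 kHz.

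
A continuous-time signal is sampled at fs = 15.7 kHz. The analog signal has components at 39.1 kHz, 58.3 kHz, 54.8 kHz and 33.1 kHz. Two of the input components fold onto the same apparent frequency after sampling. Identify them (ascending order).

39.1 kHz, 54.8 kHz

fs/2 = 7.85 kHz.
39.1 kHz mod fs = 7.7 kHz.
7.7 kHz ≤ fs/2 = 7.85 kHz, appears at 7.7 kHz.
58.3 kHz mod fs = 11.2 kHz.
11.2 kHz > fs/2 = 7.85 kHz, folds to fs − 11.2 kHz = 4.5 kHz.
54.8 kHz mod fs = 7.7 kHz.
7.7 kHz ≤ fs/2 = 7.85 kHz, appears at 7.7 kHz.
33.1 kHz mod fs = 1.7 kHz.
1.7 kHz ≤ fs/2 = 7.85 kHz, appears at 1.7 kHz.
39.1 kHz and 54.8 kHz both map to 7.7 kHz.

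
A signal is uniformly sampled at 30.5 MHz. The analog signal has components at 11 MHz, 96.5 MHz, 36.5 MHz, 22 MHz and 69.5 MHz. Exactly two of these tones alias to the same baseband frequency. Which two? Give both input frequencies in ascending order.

22 MHz, 69.5 MHz

fs/2 = 15.25 MHz.
11 MHz ≤ fs/2 = 15.25 MHz, passes unchanged.
96.5 MHz mod fs = 5 MHz.
5 MHz ≤ fs/2 = 15.25 MHz, appears at 5 MHz.
36.5 MHz mod fs = 6 MHz.
6 MHz ≤ fs/2 = 15.25 MHz, appears at 6 MHz.
22 MHz > fs/2 = 15.25 MHz, folds to fs − 22 MHz = 8.5 MHz.
69.5 MHz mod fs = 8.5 MHz.
8.5 MHz ≤ fs/2 = 15.25 MHz, appears at 8.5 MHz.
22 MHz and 69.5 MHz both map to 8.5 MHz.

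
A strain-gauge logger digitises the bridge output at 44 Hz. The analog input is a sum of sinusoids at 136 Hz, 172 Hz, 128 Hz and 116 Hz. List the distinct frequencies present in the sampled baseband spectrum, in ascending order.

4 Hz, 16 Hz

fs/2 = 22 Hz.
136 Hz mod fs = 4 Hz.
4 Hz ≤ fs/2 = 22 Hz, appears at 4 Hz.
172 Hz mod fs = 40 Hz.
40 Hz > fs/2 = 22 Hz, folds to fs − 40 Hz = 4 Hz.
128 Hz mod fs = 40 Hz.
40 Hz > fs/2 = 22 Hz, folds to fs − 40 Hz = 4 Hz.
116 Hz mod fs = 28 Hz.
28 Hz > fs/2 = 22 Hz, folds to fs − 28 Hz = 16 Hz.
Distinct values: {4 Hz, 16 Hz}.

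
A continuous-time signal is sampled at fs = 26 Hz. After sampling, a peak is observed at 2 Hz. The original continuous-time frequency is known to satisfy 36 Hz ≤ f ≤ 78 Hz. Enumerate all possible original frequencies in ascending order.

Frequencies that alias to 2 Hz are k·fs ± 2 Hz for integer k ≥ 0.
k=0: 2 Hz.
k=1: 24 Hz, 28 Hz.
k=2: 50 Hz, 54 Hz.
k=3: 76 Hz, 80 Hz.
k=4: 102 Hz, 106 Hz.
Within [36 Hz, 78 Hz]: 50 Hz, 54 Hz, 76 Hz.

50 Hz, 54 Hz, 76 Hz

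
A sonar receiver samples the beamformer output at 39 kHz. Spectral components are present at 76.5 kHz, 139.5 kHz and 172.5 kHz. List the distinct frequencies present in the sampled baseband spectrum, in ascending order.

fs/2 = 19.5 kHz.
76.5 kHz mod fs = 37.5 kHz.
37.5 kHz > fs/2 = 19.5 kHz, folds to fs − 37.5 kHz = 1.5 kHz.
139.5 kHz mod fs = 22.5 kHz.
22.5 kHz > fs/2 = 19.5 kHz, folds to fs − 22.5 kHz = 16.5 kHz.
172.5 kHz mod fs = 16.5 kHz.
16.5 kHz ≤ fs/2 = 19.5 kHz, appears at 16.5 kHz.
Distinct values: {1.5 kHz, 16.5 kHz}.

1.5 kHz, 16.5 kHz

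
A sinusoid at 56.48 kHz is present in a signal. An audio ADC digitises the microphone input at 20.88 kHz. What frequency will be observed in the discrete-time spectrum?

6.16 kHz

56.48 kHz mod fs = 14.72 kHz.
14.72 kHz > fs/2 = 10.44 kHz, folds to fs − 14.72 kHz = 6.16 kHz.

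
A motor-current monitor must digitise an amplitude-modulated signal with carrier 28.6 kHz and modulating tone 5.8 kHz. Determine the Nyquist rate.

AM sidebands sit at fc ± fm = 22.8 kHz and 34.4 kHz.
Highest-frequency component: 34.4 kHz.
Nyquist rate = 2 × 34.4 kHz = 68.8 kHz.

68.8 kHz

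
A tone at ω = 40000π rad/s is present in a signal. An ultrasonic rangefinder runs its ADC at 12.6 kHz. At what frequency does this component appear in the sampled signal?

5.2 kHz

ω = 40000π rad/s → f = ω/(2π) = 20000 Hz = 20 kHz.
20 kHz mod fs = 7.4 kHz.
7.4 kHz > fs/2 = 6.3 kHz, folds to fs − 7.4 kHz = 5.2 kHz.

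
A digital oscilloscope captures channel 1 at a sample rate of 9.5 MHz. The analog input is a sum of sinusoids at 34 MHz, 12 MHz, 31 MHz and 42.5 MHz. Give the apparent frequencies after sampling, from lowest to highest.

2.5 MHz, 4 MHz, 4.5 MHz

fs/2 = 4.75 MHz.
34 MHz mod fs = 5.5 MHz.
5.5 MHz > fs/2 = 4.75 MHz, folds to fs − 5.5 MHz = 4 MHz.
12 MHz mod fs = 2.5 MHz.
2.5 MHz ≤ fs/2 = 4.75 MHz, appears at 2.5 MHz.
31 MHz mod fs = 2.5 MHz.
2.5 MHz ≤ fs/2 = 4.75 MHz, appears at 2.5 MHz.
42.5 MHz mod fs = 4.5 MHz.
4.5 MHz ≤ fs/2 = 4.75 MHz, appears at 4.5 MHz.
Distinct values: {2.5 MHz, 4 MHz, 4.5 MHz}.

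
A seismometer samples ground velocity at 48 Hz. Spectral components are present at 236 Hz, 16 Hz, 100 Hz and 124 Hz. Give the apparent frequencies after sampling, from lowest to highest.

4 Hz, 16 Hz, 20 Hz

fs/2 = 24 Hz.
236 Hz mod fs = 44 Hz.
44 Hz > fs/2 = 24 Hz, folds to fs − 44 Hz = 4 Hz.
16 Hz ≤ fs/2 = 24 Hz, passes unchanged.
100 Hz mod fs = 4 Hz.
4 Hz ≤ fs/2 = 24 Hz, appears at 4 Hz.
124 Hz mod fs = 28 Hz.
28 Hz > fs/2 = 24 Hz, folds to fs − 28 Hz = 20 Hz.
Distinct values: {4 Hz, 16 Hz, 20 Hz}.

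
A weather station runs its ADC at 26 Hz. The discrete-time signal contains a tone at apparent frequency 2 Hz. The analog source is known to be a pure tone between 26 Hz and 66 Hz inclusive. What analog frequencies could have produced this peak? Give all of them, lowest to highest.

Frequencies that alias to 2 Hz are k·fs ± 2 Hz for integer k ≥ 0.
k=0: 2 Hz.
k=1: 24 Hz, 28 Hz.
k=2: 50 Hz, 54 Hz.
k=3: 76 Hz, 80 Hz.
Within [26 Hz, 66 Hz]: 28 Hz, 50 Hz, 54 Hz.

28 Hz, 50 Hz, 54 Hz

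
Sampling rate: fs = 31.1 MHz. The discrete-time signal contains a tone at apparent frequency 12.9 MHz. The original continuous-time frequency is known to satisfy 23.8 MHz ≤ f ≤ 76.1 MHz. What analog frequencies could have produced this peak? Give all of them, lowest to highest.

44 MHz, 49.3 MHz, 75.1 MHz

Frequencies that alias to 12.9 MHz are k·fs ± 12.9 MHz for integer k ≥ 0.
k=0: 12.9 MHz.
k=1: 18.2 MHz, 44 MHz.
k=2: 49.3 MHz, 75.1 MHz.
k=3: 80.4 MHz, 106.2 MHz.
Within [23.8 MHz, 76.1 MHz]: 44 MHz, 49.3 MHz, 75.1 MHz.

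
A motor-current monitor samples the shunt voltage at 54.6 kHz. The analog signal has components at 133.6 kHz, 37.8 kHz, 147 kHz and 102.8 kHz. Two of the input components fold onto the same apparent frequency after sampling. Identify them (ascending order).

fs/2 = 27.3 kHz.
133.6 kHz mod fs = 24.4 kHz.
24.4 kHz ≤ fs/2 = 27.3 kHz, appears at 24.4 kHz.
37.8 kHz > fs/2 = 27.3 kHz, folds to fs − 37.8 kHz = 16.8 kHz.
147 kHz mod fs = 37.8 kHz.
37.8 kHz > fs/2 = 27.3 kHz, folds to fs − 37.8 kHz = 16.8 kHz.
102.8 kHz mod fs = 48.2 kHz.
48.2 kHz > fs/2 = 27.3 kHz, folds to fs − 48.2 kHz = 6.4 kHz.
37.8 kHz and 147 kHz both map to 16.8 kHz.

37.8 kHz, 147 kHz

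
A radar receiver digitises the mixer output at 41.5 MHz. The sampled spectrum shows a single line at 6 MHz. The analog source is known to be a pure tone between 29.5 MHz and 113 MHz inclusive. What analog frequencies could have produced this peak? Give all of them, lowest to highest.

35.5 MHz, 47.5 MHz, 77 MHz, 89 MHz

Frequencies that alias to 6 MHz are k·fs ± 6 MHz for integer k ≥ 0.
k=0: 6 MHz.
k=1: 35.5 MHz, 47.5 MHz.
k=2: 77 MHz, 89 MHz.
k=3: 118.5 MHz, 130.5 MHz.
Within [29.5 MHz, 113 MHz]: 35.5 MHz, 47.5 MHz, 77 MHz, 89 MHz.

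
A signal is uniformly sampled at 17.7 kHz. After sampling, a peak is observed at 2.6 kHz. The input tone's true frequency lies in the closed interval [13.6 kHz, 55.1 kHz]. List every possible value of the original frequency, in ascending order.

Frequencies that alias to 2.6 kHz are k·fs ± 2.6 kHz for integer k ≥ 0.
k=0: 2.6 kHz.
k=1: 15.1 kHz, 20.3 kHz.
k=2: 32.8 kHz, 38 kHz.
k=3: 50.5 kHz, 55.7 kHz.
k=4: 68.2 kHz, 73.4 kHz.
Within [13.6 kHz, 55.1 kHz]: 15.1 kHz, 20.3 kHz, 32.8 kHz, 38 kHz, 50.5 kHz.

15.1 kHz, 20.3 kHz, 32.8 kHz, 38 kHz, 50.5 kHz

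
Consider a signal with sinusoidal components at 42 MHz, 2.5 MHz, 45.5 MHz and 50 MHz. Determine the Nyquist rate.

Highest-frequency component: 50 MHz.
Nyquist rate = 2 × 50 MHz = 100 MHz.

100 MHz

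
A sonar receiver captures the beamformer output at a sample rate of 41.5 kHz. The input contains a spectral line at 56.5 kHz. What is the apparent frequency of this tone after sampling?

56.5 kHz mod fs = 15 kHz.
15 kHz ≤ fs/2 = 20.75 kHz, appears at 15 kHz.

15 kHz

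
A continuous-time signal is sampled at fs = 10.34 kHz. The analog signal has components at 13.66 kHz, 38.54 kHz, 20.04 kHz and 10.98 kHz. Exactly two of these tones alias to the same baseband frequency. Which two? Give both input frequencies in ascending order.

fs/2 = 5.17 kHz.
13.66 kHz mod fs = 3.32 kHz.
3.32 kHz ≤ fs/2 = 5.17 kHz, appears at 3.32 kHz.
38.54 kHz mod fs = 7.52 kHz.
7.52 kHz > fs/2 = 5.17 kHz, folds to fs − 7.52 kHz = 2.82 kHz.
20.04 kHz mod fs = 9.7 kHz.
9.7 kHz > fs/2 = 5.17 kHz, folds to fs − 9.7 kHz = 0.64 kHz.
10.98 kHz mod fs = 0.64 kHz.
0.64 kHz ≤ fs/2 = 5.17 kHz, appears at 0.64 kHz.
10.98 kHz and 20.04 kHz both map to 0.64 kHz.

10.98 kHz, 20.04 kHz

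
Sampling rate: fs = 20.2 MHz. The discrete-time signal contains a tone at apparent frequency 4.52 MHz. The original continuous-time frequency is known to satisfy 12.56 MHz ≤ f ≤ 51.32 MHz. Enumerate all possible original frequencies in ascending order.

15.68 MHz, 24.72 MHz, 35.88 MHz, 44.92 MHz

Frequencies that alias to 4.52 MHz are k·fs ± 4.52 MHz for integer k ≥ 0.
k=0: 4.52 MHz.
k=1: 15.68 MHz, 24.72 MHz.
k=2: 35.88 MHz, 44.92 MHz.
k=3: 56.08 MHz, 65.12 MHz.
Within [12.56 MHz, 51.32 MHz]: 15.68 MHz, 24.72 MHz, 35.88 MHz, 44.92 MHz.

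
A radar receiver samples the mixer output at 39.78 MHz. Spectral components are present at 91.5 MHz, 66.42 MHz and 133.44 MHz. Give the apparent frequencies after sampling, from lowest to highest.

11.94 MHz, 13.14 MHz, 14.1 MHz

fs/2 = 19.89 MHz.
91.5 MHz mod fs = 11.94 MHz.
11.94 MHz ≤ fs/2 = 19.89 MHz, appears at 11.94 MHz.
66.42 MHz mod fs = 26.64 MHz.
26.64 MHz > fs/2 = 19.89 MHz, folds to fs − 26.64 MHz = 13.14 MHz.
133.44 MHz mod fs = 14.1 MHz.
14.1 MHz ≤ fs/2 = 19.89 MHz, appears at 14.1 MHz.
Distinct values: {11.94 MHz, 13.14 MHz, 14.1 MHz}.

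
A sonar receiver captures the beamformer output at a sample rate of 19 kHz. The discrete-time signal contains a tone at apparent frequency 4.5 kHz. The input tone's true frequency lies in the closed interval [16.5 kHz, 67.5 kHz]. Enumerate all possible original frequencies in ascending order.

23.5 kHz, 33.5 kHz, 42.5 kHz, 52.5 kHz, 61.5 kHz

Frequencies that alias to 4.5 kHz are k·fs ± 4.5 kHz for integer k ≥ 0.
k=0: 4.5 kHz.
k=1: 14.5 kHz, 23.5 kHz.
k=2: 33.5 kHz, 42.5 kHz.
k=3: 52.5 kHz, 61.5 kHz.
k=4: 71.5 kHz, 80.5 kHz.
Within [16.5 kHz, 67.5 kHz]: 23.5 kHz, 33.5 kHz, 42.5 kHz, 52.5 kHz, 61.5 kHz.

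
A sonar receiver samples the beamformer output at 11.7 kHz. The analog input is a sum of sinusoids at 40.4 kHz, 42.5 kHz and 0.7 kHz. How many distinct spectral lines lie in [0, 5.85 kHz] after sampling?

fs/2 = 5.85 kHz.
40.4 kHz mod fs = 5.3 kHz.
5.3 kHz ≤ fs/2 = 5.85 kHz, appears at 5.3 kHz.
42.5 kHz mod fs = 7.4 kHz.
7.4 kHz > fs/2 = 5.85 kHz, folds to fs − 7.4 kHz = 4.3 kHz.
0.7 kHz ≤ fs/2 = 5.85 kHz, passes unchanged.
Distinct values: {0.7 kHz, 4.3 kHz, 5.3 kHz} → 3.

3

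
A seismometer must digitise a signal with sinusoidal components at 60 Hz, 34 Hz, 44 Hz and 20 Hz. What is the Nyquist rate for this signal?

Highest-frequency component: 60 Hz.
Nyquist rate = 2 × 60 Hz = 120 Hz.

120 Hz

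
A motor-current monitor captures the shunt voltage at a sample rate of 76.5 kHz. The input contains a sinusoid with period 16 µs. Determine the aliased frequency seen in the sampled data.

T = 16 µs → f = 1/T = 62.5 kHz.
62.5 kHz > fs/2 = 38.25 kHz, folds to fs − 62.5 kHz = 14 kHz.

14 kHz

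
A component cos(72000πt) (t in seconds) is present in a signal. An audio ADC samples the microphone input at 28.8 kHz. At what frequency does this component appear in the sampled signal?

ω = 72000π rad/s → f = ω/(2π) = 36000 Hz = 36 kHz.
36 kHz mod fs = 7.2 kHz.
7.2 kHz ≤ fs/2 = 14.4 kHz, appears at 7.2 kHz.

7.2 kHz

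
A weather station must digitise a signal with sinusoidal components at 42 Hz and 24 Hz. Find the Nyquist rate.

84 Hz

Highest-frequency component: 42 Hz.
Nyquist rate = 2 × 42 Hz = 84 Hz.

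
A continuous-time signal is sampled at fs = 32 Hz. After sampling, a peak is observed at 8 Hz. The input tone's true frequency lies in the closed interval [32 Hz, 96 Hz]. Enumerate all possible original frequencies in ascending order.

Frequencies that alias to 8 Hz are k·fs ± 8 Hz for integer k ≥ 0.
k=0: 8 Hz.
k=1: 24 Hz, 40 Hz.
k=2: 56 Hz, 72 Hz.
k=3: 88 Hz, 104 Hz.
k=4: 120 Hz, 136 Hz.
Within [32 Hz, 96 Hz]: 40 Hz, 56 Hz, 72 Hz, 88 Hz.

40 Hz, 56 Hz, 72 Hz, 88 Hz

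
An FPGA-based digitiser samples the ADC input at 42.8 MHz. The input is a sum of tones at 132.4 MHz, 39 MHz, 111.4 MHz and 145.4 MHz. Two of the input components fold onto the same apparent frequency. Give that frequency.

17 MHz

fs/2 = 21.4 MHz.
132.4 MHz mod fs = 4 MHz.
4 MHz ≤ fs/2 = 21.4 MHz, appears at 4 MHz.
39 MHz > fs/2 = 21.4 MHz, folds to fs − 39 MHz = 3.8 MHz.
111.4 MHz mod fs = 25.8 MHz.
25.8 MHz > fs/2 = 21.4 MHz, folds to fs − 25.8 MHz = 17 MHz.
145.4 MHz mod fs = 17 MHz.
17 MHz ≤ fs/2 = 21.4 MHz, appears at 17 MHz.
111.4 MHz and 145.4 MHz both map to 17 MHz.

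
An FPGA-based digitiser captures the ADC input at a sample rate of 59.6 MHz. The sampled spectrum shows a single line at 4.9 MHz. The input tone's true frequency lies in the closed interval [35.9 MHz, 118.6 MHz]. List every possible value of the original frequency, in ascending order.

Frequencies that alias to 4.9 MHz are k·fs ± 4.9 MHz for integer k ≥ 0.
k=0: 4.9 MHz.
k=1: 54.7 MHz, 64.5 MHz.
k=2: 114.3 MHz, 124.1 MHz.
k=3: 173.9 MHz, 183.7 MHz.
Within [35.9 MHz, 118.6 MHz]: 54.7 MHz, 64.5 MHz, 114.3 MHz.

54.7 MHz, 64.5 MHz, 114.3 MHz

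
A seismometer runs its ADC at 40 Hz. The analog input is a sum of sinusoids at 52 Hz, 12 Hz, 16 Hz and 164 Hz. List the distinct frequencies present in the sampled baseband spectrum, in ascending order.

4 Hz, 12 Hz, 16 Hz

fs/2 = 20 Hz.
52 Hz mod fs = 12 Hz.
12 Hz ≤ fs/2 = 20 Hz, appears at 12 Hz.
12 Hz ≤ fs/2 = 20 Hz, passes unchanged.
16 Hz ≤ fs/2 = 20 Hz, passes unchanged.
164 Hz mod fs = 4 Hz.
4 Hz ≤ fs/2 = 20 Hz, appears at 4 Hz.
Distinct values: {4 Hz, 12 Hz, 16 Hz}.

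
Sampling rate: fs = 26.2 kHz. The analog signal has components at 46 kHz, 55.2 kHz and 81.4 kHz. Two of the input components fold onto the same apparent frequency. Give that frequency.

fs/2 = 13.1 kHz.
46 kHz mod fs = 19.8 kHz.
19.8 kHz > fs/2 = 13.1 kHz, folds to fs − 19.8 kHz = 6.4 kHz.
55.2 kHz mod fs = 2.8 kHz.
2.8 kHz ≤ fs/2 = 13.1 kHz, appears at 2.8 kHz.
81.4 kHz mod fs = 2.8 kHz.
2.8 kHz ≤ fs/2 = 13.1 kHz, appears at 2.8 kHz.
55.2 kHz and 81.4 kHz both map to 2.8 kHz.

2.8 kHz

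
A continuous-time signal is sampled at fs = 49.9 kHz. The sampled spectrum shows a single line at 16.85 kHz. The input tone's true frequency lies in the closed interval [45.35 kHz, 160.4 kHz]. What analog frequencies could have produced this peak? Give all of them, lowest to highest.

66.75 kHz, 82.95 kHz, 116.65 kHz, 132.85 kHz

Frequencies that alias to 16.85 kHz are k·fs ± 16.85 kHz for integer k ≥ 0.
k=0: 16.85 kHz.
k=1: 33.05 kHz, 66.75 kHz.
k=2: 82.95 kHz, 116.65 kHz.
k=3: 132.85 kHz, 166.55 kHz.
k=4: 182.75 kHz, 216.45 kHz.
Within [45.35 kHz, 160.4 kHz]: 66.75 kHz, 82.95 kHz, 116.65 kHz, 132.85 kHz.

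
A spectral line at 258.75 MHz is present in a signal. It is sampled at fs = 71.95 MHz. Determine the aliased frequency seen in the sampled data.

258.75 MHz mod fs = 42.9 MHz.
42.9 MHz > fs/2 = 35.975 MHz, folds to fs − 42.9 MHz = 29.05 MHz.

29.05 MHz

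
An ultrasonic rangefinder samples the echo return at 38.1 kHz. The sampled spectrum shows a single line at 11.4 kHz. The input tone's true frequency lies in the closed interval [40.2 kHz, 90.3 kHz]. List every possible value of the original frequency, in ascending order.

49.5 kHz, 64.8 kHz, 87.6 kHz

Frequencies that alias to 11.4 kHz are k·fs ± 11.4 kHz for integer k ≥ 0.
k=0: 11.4 kHz.
k=1: 26.7 kHz, 49.5 kHz.
k=2: 64.8 kHz, 87.6 kHz.
k=3: 102.9 kHz, 125.7 kHz.
Within [40.2 kHz, 90.3 kHz]: 49.5 kHz, 64.8 kHz, 87.6 kHz.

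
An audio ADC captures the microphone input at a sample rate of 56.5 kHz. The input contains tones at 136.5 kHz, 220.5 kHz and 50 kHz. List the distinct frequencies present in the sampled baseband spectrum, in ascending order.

fs/2 = 28.25 kHz.
136.5 kHz mod fs = 23.5 kHz.
23.5 kHz ≤ fs/2 = 28.25 kHz, appears at 23.5 kHz.
220.5 kHz mod fs = 51 kHz.
51 kHz > fs/2 = 28.25 kHz, folds to fs − 51 kHz = 5.5 kHz.
50 kHz > fs/2 = 28.25 kHz, folds to fs − 50 kHz = 6.5 kHz.
Distinct values: {5.5 kHz, 6.5 kHz, 23.5 kHz}.

5.5 kHz, 6.5 kHz, 23.5 kHz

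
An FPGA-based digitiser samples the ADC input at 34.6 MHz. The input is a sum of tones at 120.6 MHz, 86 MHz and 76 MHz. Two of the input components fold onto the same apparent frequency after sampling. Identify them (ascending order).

86 MHz, 120.6 MHz

fs/2 = 17.3 MHz.
120.6 MHz mod fs = 16.8 MHz.
16.8 MHz ≤ fs/2 = 17.3 MHz, appears at 16.8 MHz.
86 MHz mod fs = 16.8 MHz.
16.8 MHz ≤ fs/2 = 17.3 MHz, appears at 16.8 MHz.
76 MHz mod fs = 6.8 MHz.
6.8 MHz ≤ fs/2 = 17.3 MHz, appears at 6.8 MHz.
86 MHz and 120.6 MHz both map to 16.8 MHz.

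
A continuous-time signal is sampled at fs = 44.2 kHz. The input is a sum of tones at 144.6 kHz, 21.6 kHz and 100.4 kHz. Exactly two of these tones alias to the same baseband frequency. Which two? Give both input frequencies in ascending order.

100.4 kHz, 144.6 kHz

fs/2 = 22.1 kHz.
144.6 kHz mod fs = 12 kHz.
12 kHz ≤ fs/2 = 22.1 kHz, appears at 12 kHz.
21.6 kHz ≤ fs/2 = 22.1 kHz, passes unchanged.
100.4 kHz mod fs = 12 kHz.
12 kHz ≤ fs/2 = 22.1 kHz, appears at 12 kHz.
100.4 kHz and 144.6 kHz both map to 12 kHz.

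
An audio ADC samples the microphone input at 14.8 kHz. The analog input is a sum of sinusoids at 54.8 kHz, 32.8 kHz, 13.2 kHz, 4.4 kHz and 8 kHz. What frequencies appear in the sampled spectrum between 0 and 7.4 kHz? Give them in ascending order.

fs/2 = 7.4 kHz.
54.8 kHz mod fs = 10.4 kHz.
10.4 kHz > fs/2 = 7.4 kHz, folds to fs − 10.4 kHz = 4.4 kHz.
32.8 kHz mod fs = 3.2 kHz.
3.2 kHz ≤ fs/2 = 7.4 kHz, appears at 3.2 kHz.
13.2 kHz > fs/2 = 7.4 kHz, folds to fs − 13.2 kHz = 1.6 kHz.
4.4 kHz ≤ fs/2 = 7.4 kHz, passes unchanged.
8 kHz > fs/2 = 7.4 kHz, folds to fs − 8 kHz = 6.8 kHz.
Distinct values: {1.6 kHz, 3.2 kHz, 4.4 kHz, 6.8 kHz}.

1.6 kHz, 3.2 kHz, 4.4 kHz, 6.8 kHz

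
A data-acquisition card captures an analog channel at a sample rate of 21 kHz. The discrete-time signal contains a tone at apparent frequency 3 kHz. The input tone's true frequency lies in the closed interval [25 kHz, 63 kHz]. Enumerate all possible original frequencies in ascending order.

39 kHz, 45 kHz, 60 kHz

Frequencies that alias to 3 kHz are k·fs ± 3 kHz for integer k ≥ 0.
k=0: 3 kHz.
k=1: 18 kHz, 24 kHz.
k=2: 39 kHz, 45 kHz.
k=3: 60 kHz, 66 kHz.
k=4: 81 kHz, 87 kHz.
Within [25 kHz, 63 kHz]: 39 kHz, 45 kHz, 60 kHz.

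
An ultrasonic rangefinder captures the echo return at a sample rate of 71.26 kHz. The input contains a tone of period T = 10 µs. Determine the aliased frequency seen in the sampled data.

28.74 kHz

T = 10 µs → f = 1/T = 100 kHz.
100 kHz mod fs = 28.74 kHz.
28.74 kHz ≤ fs/2 = 35.63 kHz, appears at 28.74 kHz.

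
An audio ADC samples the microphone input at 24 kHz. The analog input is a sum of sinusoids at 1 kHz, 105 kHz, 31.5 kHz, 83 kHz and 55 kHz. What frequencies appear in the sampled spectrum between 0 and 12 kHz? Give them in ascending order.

1 kHz, 7 kHz, 7.5 kHz, 9 kHz, 11 kHz

fs/2 = 12 kHz.
1 kHz ≤ fs/2 = 12 kHz, passes unchanged.
105 kHz mod fs = 9 kHz.
9 kHz ≤ fs/2 = 12 kHz, appears at 9 kHz.
31.5 kHz mod fs = 7.5 kHz.
7.5 kHz ≤ fs/2 = 12 kHz, appears at 7.5 kHz.
83 kHz mod fs = 11 kHz.
11 kHz ≤ fs/2 = 12 kHz, appears at 11 kHz.
55 kHz mod fs = 7 kHz.
7 kHz ≤ fs/2 = 12 kHz, appears at 7 kHz.
Distinct values: {1 kHz, 7 kHz, 7.5 kHz, 9 kHz, 11 kHz}.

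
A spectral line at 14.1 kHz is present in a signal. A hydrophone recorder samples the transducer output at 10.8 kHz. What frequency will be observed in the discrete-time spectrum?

3.3 kHz

14.1 kHz mod fs = 3.3 kHz.
3.3 kHz ≤ fs/2 = 5.4 kHz, appears at 3.3 kHz.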